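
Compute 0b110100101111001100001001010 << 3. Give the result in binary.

Left shift by 3: append 3 zero bits.

0b110100101111001100001001010000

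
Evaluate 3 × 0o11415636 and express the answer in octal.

0o34451332

Multiply each base-8 digit by 3, carrying:
  6×3 = 18 → write 2 carry 2
  3×3+2 = 11 → write 3 carry 1
  6×3+1 = 19 → write 3 carry 2
  5×3+2 = 17 → write 1 carry 2
  1×3+2 = 5 → write 5
  4×3 = 12 → write 4 carry 1
  1×3+1 = 4 → write 4
  1×3 = 3 → write 3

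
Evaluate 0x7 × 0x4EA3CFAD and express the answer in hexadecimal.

Multiply each base-16 digit by 7, carrying:
  D×7 = 91 → write B carry 5
  A×7+5 = 75 → write B carry 4
  F×7+4 = 109 → write D carry 6
  C×7+6 = 90 → write A carry 5
  3×7+5 = 26 → write A carry 1
  A×7+1 = 71 → write 7 carry 4
  E×7+4 = 102 → write 6 carry 6
  4×7+6 = 34 → write 2 carry 2
  remaining carry: 2

0x2267AADBB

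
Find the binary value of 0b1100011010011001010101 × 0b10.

0b11000110100110010101010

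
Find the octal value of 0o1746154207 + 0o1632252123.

0o3600426332

Add column by column in base 8, right to left:
  7+3 = 2 carry 1
  0+2+1 = 3
  2+1 = 3
  4+2 = 6
  5+5 = 2 carry 1
  1+2+1 = 4
  6+2 = 0 carry 1
  4+3+1 = 0 carry 1
  7+6+1 = 6 carry 1
  1+1+1 = 3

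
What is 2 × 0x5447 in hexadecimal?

Multiply each base-16 digit by 2, carrying:
  7×2 = 14 → write E
  4×2 = 8 → write 8
  4×2 = 8 → write 8
  5×2 = 10 → write A

0xA88E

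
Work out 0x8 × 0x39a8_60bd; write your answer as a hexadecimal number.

0x1cd4305e8

Multiply each base-16 digit by 8, carrying:
  d×8 = 104 → write 8 carry 6
  b×8+6 = 94 → write e carry 5
  0×8+5 = 5 → write 5
  6×8 = 48 → write 0 carry 3
  8×8+3 = 67 → write 3 carry 4
  a×8+4 = 84 → write 4 carry 5
  9×8+5 = 77 → write d carry 4
  3×8+4 = 28 → write c carry 1
  remaining carry: 1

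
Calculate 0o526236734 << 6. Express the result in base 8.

Shifting left by 6 bits = 2 oct digits: append 2 zeros.

0o52623673400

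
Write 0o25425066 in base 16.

Each octal digit is 3 bits: 2=010 5=101 4=100 2=010 5=101 0=000 6=110 6=110.
Group the bits into nibbles: 0101 0110 0010 1010 0011 0110 → 562A36.

0x562A36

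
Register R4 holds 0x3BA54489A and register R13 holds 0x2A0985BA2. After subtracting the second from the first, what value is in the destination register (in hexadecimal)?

Subtract column by column in base 16:
  A-2 → 8
  9-A → F (borrow)
  8-B-1 → C (borrow)
  4-5-1 → E (borrow)
  4-8-1 → B (borrow)
  5-9-1 → B (borrow)
  A-0-1 → 9
  B-A → 1
  3-2 → 1

0x119BBECF8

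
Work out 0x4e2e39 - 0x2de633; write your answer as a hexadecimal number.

0x204806

Subtract column by column in base 16:
  9-3 → 6
  3-3 → 0
  e-6 → 8
  2-e → 4 (borrow)
  e-d-1 → 0
  4-2 → 2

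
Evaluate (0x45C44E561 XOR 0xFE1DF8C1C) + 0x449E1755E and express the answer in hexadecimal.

0x10077CDEDB

First 0x45C44E561 XOR 0xFE1DF8C1C = 0xBBD9B697D.
Add column by column in base 16, right to left:
  D+E = B carry 1
  7+5+1 = D
  9+5 = E
  6+7 = D
  B+1 = C
  9+E = 7 carry 1
  D+9+1 = 7 carry 1
  B+4+1 = 0 carry 1
  B+4+1 = 0 carry 1
  final carry 1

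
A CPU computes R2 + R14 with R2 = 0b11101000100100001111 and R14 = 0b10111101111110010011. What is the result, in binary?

Add column by column in base 2, right to left:
  1+1 = 0 carry 1
  1+1+1 = 1 carry 1
  1+0+1 = 0 carry 1
  1+0+1 = 0 carry 1
  0+1+1 = 0 carry 1
  0+0+1 = 1
  0+0 = 0
  0+1 = 1
  1+1 = 0 carry 1
  0+1+1 = 0 carry 1
  0+1+1 = 0 carry 1
  1+1+1 = 1 carry 1
  0+1+1 = 0 carry 1
  0+0+1 = 1
  0+1 = 1
  1+1 = 0 carry 1
  0+1+1 = 0 carry 1
  1+1+1 = 1 carry 1
  1+0+1 = 0 carry 1
  1+1+1 = 1 carry 1
  final carry 1

0b110100110100010100010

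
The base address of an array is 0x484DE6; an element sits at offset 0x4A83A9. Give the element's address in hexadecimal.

Add column by column in base 16, right to left:
  6+9 = F
  E+A = 8 carry 1
  D+3+1 = 1 carry 1
  4+8+1 = D
  8+A = 2 carry 1
  4+4+1 = 9

0x92D18F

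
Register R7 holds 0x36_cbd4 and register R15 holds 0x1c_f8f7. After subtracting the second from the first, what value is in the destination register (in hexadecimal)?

Subtract column by column in base 16:
  4-7 → d (borrow)
  d-f-1 → d (borrow)
  b-8-1 → 2
  c-f → d (borrow)
  6-c-1 → 9 (borrow)
  3-1-1 → 1

0x19d2dd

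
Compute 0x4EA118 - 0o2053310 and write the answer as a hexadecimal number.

0x464A50

0o2053310 = 0x856C8 in hexadecimal.
Subtract column by column in base 16:
  8-8 → 0
  1-C → 5 (borrow)
  1-6-1 → A (borrow)
  A-5-1 → 4
  E-8 → 6
  4-0 → 4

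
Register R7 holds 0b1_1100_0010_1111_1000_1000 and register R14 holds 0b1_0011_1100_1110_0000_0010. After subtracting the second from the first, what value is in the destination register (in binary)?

0b10000110000110000110

Subtract column by column in base 2:
  0-0 → 0
  0-1 → 1 (borrow)
  0-0-1 → 1 (borrow)
  1-0-1 → 0
  0-0 → 0
  0-0 → 0
  0-0 → 0
  1-0 → 1
  1-0 → 1
  1-1 → 0
  1-1 → 0
  1-1 → 0
  0-0 → 0
  1-0 → 1
  0-1 → 1 (borrow)
  0-1-1 → 0 (borrow)
  0-1-1 → 0 (borrow)
  0-1-1 → 0 (borrow)
  1-0-1 → 0
  1-0 → 1
  1-1 → 0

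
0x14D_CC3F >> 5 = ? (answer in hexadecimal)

0xA6E61

5 bits is not a whole number of base-16 digits; in binary: 1010011011100110000111111 >> 5 = 10100110111001100001.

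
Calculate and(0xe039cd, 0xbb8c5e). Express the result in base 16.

AND each hex digit independently (no carries):
  e&b=a, 0&b=0, 3&8=0, 9&c=8, c&5=4, d&e=c

0xa0084c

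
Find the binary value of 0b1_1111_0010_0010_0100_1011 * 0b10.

Multiply each base-2 digit by 2, carrying:
  1×2 = 2 → write 0 carry 1
  1×2+1 = 3 → write 1 carry 1
  0×2+1 = 1 → write 1
  1×2 = 2 → write 0 carry 1
  0×2+1 = 1 → write 1
  0×2 = 0 → write 0
  1×2 = 2 → write 0 carry 1
  0×2+1 = 1 → write 1
  0×2 = 0 → write 0
  1×2 = 2 → write 0 carry 1
  0×2+1 = 1 → write 1
  0×2 = 0 → write 0
  0×2 = 0 → write 0
  1×2 = 2 → write 0 carry 1
  0×2+1 = 1 → write 1
  0×2 = 0 → write 0
  1×2 = 2 → write 0 carry 1
  1×2+1 = 3 → write 1 carry 1
  1×2+1 = 3 → write 1 carry 1
  1×2+1 = 3 → write 1 carry 1
  1×2+1 = 3 → write 1 carry 1
  remaining carry: 1

0b1111100100010010010110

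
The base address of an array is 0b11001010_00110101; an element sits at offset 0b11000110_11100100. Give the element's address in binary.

0b11001000100011001

Add column by column in base 2, right to left:
  1+0 = 1
  0+0 = 0
  1+1 = 0 carry 1
  0+0+1 = 1
  1+0 = 1
  1+1 = 0 carry 1
  0+1+1 = 0 carry 1
  0+1+1 = 0 carry 1
  0+0+1 = 1
  1+1 = 0 carry 1
  0+1+1 = 0 carry 1
  1+0+1 = 0 carry 1
  0+0+1 = 1
  0+0 = 0
  1+1 = 0 carry 1
  1+1+1 = 1 carry 1
  final carry 1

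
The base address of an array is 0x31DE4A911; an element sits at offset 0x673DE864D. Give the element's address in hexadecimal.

0x991C32F5E

Add column by column in base 16, right to left:
  1+D = E
  1+4 = 5
  9+6 = F
  A+8 = 2 carry 1
  4+E+1 = 3 carry 1
  E+D+1 = C carry 1
  D+3+1 = 1 carry 1
  1+7+1 = 9
  3+6 = 9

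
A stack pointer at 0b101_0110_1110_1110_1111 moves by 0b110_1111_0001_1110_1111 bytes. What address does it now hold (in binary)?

0b11000110000011011110

Add column by column in base 2, right to left:
  1+1 = 0 carry 1
  1+1+1 = 1 carry 1
  1+1+1 = 1 carry 1
  1+1+1 = 1 carry 1
  0+0+1 = 1
  1+1 = 0 carry 1
  1+1+1 = 1 carry 1
  1+1+1 = 1 carry 1
  0+1+1 = 0 carry 1
  1+0+1 = 0 carry 1
  1+0+1 = 0 carry 1
  1+0+1 = 0 carry 1
  0+1+1 = 0 carry 1
  1+1+1 = 1 carry 1
  1+1+1 = 1 carry 1
  0+1+1 = 0 carry 1
  1+0+1 = 0 carry 1
  0+1+1 = 0 carry 1
  1+1+1 = 1 carry 1
  final carry 1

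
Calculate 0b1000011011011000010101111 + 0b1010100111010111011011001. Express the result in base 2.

Add column by column in base 2, right to left:
  1+1 = 0 carry 1
  1+0+1 = 0 carry 1
  1+0+1 = 0 carry 1
  1+1+1 = 1 carry 1
  0+1+1 = 0 carry 1
  1+0+1 = 0 carry 1
  0+1+1 = 0 carry 1
  1+1+1 = 1 carry 1
  0+0+1 = 1
  0+1 = 1
  0+1 = 1
  0+1 = 1
  1+0 = 1
  1+1 = 0 carry 1
  0+0+1 = 1
  1+1 = 0 carry 1
  1+1+1 = 1 carry 1
  0+1+1 = 0 carry 1
  1+0+1 = 0 carry 1
  1+0+1 = 0 carry 1
  0+1+1 = 0 carry 1
  0+0+1 = 1
  0+1 = 1
  0+0 = 0
  1+1 = 0 carry 1
  final carry 1

0b10011000010101111110001000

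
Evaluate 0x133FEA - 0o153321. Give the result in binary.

0b100100110100100011001

0x133FEA = 0b100110011111111101010 in binary.
0o153321 = 0b1101011011010001 in binary.
Subtract column by column in base 2:
  0-1 → 1 (borrow)
  1-0-1 → 0
  0-0 → 0
  1-0 → 1
  0-1 → 1 (borrow)
  1-0-1 → 0
  1-1 → 0
  1-1 → 0
  1-0 → 1
  1-1 → 0
  1-1 → 0
  1-0 → 1
  1-1 → 0
  1-0 → 1
  0-1 → 1 (borrow)
  0-1-1 → 0 (borrow)
  1-0-1 → 0
  1-0 → 1
  0-0 → 0
  0-0 → 0
  1-0 → 1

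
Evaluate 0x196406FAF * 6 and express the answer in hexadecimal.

Multiply each base-16 digit by 6, carrying:
  F×6 = 90 → write A carry 5
  A×6+5 = 65 → write 1 carry 4
  F×6+4 = 94 → write E carry 5
  6×6+5 = 41 → write 9 carry 2
  0×6+2 = 2 → write 2
  4×6 = 24 → write 8 carry 1
  6×6+1 = 37 → write 5 carry 2
  9×6+2 = 56 → write 8 carry 3
  1×6+3 = 9 → write 9

0x985829E1A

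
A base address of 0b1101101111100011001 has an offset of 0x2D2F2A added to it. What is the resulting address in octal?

0o15007103

0b1101101111100011001 = 0o1557431 in octal.
0x2D2F2A = 0o13227452 in octal.
Add column by column in base 8, right to left:
  1+2 = 3
  3+5 = 0 carry 1
  4+4+1 = 1 carry 1
  7+7+1 = 7 carry 1
  5+2+1 = 0 carry 1
  5+2+1 = 0 carry 1
  1+3+1 = 5
  0+1 = 1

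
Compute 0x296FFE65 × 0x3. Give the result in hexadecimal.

Multiply each base-16 digit by 3, carrying:
  5×3 = 15 → write F
  6×3 = 18 → write 2 carry 1
  E×3+1 = 43 → write B carry 2
  F×3+2 = 47 → write F carry 2
  F×3+2 = 47 → write F carry 2
  6×3+2 = 20 → write 4 carry 1
  9×3+1 = 28 → write C carry 1
  2×3+1 = 7 → write 7

0x7C4FFB2F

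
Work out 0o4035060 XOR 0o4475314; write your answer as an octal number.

XOR each oct digit independently (no carries):
  4^4=0, 0^4=4, 3^7=4, 5^5=0, 0^3=3, 6^1=7, 0^4=4

0o0440374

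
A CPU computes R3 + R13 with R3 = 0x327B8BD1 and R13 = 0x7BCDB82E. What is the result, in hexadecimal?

0xAE4943FF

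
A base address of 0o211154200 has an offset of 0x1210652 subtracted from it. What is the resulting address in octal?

0o100751056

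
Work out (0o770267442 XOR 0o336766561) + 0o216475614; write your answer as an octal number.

0o665176737

First 0o770267442 XOR 0o336766561 = 0o446501123.
Add column by column in base 8, right to left:
  3+4 = 7
  2+1 = 3
  1+6 = 7
  1+5 = 6
  0+7 = 7
  5+4 = 1 carry 1
  6+6+1 = 5 carry 1
  4+1+1 = 6
  4+2 = 6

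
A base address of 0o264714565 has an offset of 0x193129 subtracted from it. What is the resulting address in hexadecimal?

0x2ba684c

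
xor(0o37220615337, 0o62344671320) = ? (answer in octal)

0o55164064017

XOR each oct digit independently (no carries):
  3^6=5, 7^2=5, 2^3=1, 2^4=6, 0^4=4, 6^6=0, 1^7=6, 5^1=4, 3^3=0, 3^2=1, 7^0=7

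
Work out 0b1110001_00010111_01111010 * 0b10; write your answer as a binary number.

Multiply each base-2 digit by 2, carrying:
  0×2 = 0 → write 0
  1×2 = 2 → write 0 carry 1
  0×2+1 = 1 → write 1
  1×2 = 2 → write 0 carry 1
  1×2+1 = 3 → write 1 carry 1
  1×2+1 = 3 → write 1 carry 1
  1×2+1 = 3 → write 1 carry 1
  0×2+1 = 1 → write 1
  1×2 = 2 → write 0 carry 1
  1×2+1 = 3 → write 1 carry 1
  1×2+1 = 3 → write 1 carry 1
  0×2+1 = 1 → write 1
  1×2 = 2 → write 0 carry 1
  0×2+1 = 1 → write 1
  0×2 = 0 → write 0
  0×2 = 0 → write 0
  1×2 = 2 → write 0 carry 1
  0×2+1 = 1 → write 1
  0×2 = 0 → write 0
  0×2 = 0 → write 0
  1×2 = 2 → write 0 carry 1
  1×2+1 = 3 → write 1 carry 1
  1×2+1 = 3 → write 1 carry 1
  remaining carry: 1

0b111000100010111011110100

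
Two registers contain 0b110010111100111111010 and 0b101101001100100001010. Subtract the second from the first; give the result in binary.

0b101110000011110000

Subtract column by column in base 2:
  0-0 → 0
  1-1 → 0
  0-0 → 0
  1-1 → 0
  1-0 → 1
  1-0 → 1
  1-0 → 1
  1-0 → 1
  1-1 → 0
  0-0 → 0
  0-0 → 0
  1-1 → 0
  1-1 → 0
  1-0 → 1
  1-0 → 1
  0-1 → 1 (borrow)
  1-0-1 → 0
  0-1 → 1 (borrow)
  0-1-1 → 0 (borrow)
  1-0-1 → 0
  1-1 → 0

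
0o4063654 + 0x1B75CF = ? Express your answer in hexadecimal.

0x2BDD7B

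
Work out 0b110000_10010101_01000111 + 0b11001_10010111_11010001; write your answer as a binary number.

0b10010100010110100011000

Add column by column in base 2, right to left:
  1+1 = 0 carry 1
  1+0+1 = 0 carry 1
  1+0+1 = 0 carry 1
  0+0+1 = 1
  0+1 = 1
  0+0 = 0
  1+1 = 0 carry 1
  0+1+1 = 0 carry 1
  1+1+1 = 1 carry 1
  0+1+1 = 0 carry 1
  1+1+1 = 1 carry 1
  0+0+1 = 1
  1+1 = 0 carry 1
  0+0+1 = 1
  0+0 = 0
  1+1 = 0 carry 1
  0+1+1 = 0 carry 1
  0+0+1 = 1
  0+0 = 0
  0+1 = 1
  1+1 = 0 carry 1
  1+0+1 = 0 carry 1
  final carry 1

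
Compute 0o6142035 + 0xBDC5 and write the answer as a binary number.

0b110011000000111100010

0o6142035 = 0b110001100010000011101 in binary.
0xBDC5 = 0b1011110111000101 in binary.
Add column by column in base 2, right to left:
  1+1 = 0 carry 1
  0+0+1 = 1
  1+1 = 0 carry 1
  1+0+1 = 0 carry 1
  1+0+1 = 0 carry 1
  0+0+1 = 1
  0+1 = 1
  0+1 = 1
  0+1 = 1
  0+0 = 0
  1+1 = 0 carry 1
  0+1+1 = 0 carry 1
  0+1+1 = 0 carry 1
  0+1+1 = 0 carry 1
  1+0+1 = 0 carry 1
  1+1+1 = 1 carry 1
  0+0+1 = 1
  0+0 = 0
  0+0 = 0
  1+0 = 1
  1+0 = 1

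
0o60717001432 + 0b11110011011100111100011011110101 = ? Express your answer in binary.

0b1001111010101011111100101000001111

0o60717001432 = 0b110000111001111000000001100011010 in binary.
Add column by column in base 2, right to left:
  0+1 = 1
  1+0 = 1
  0+1 = 1
  1+0 = 1
  1+1 = 0 carry 1
  0+1+1 = 0 carry 1
  0+1+1 = 0 carry 1
  0+1+1 = 0 carry 1
  1+0+1 = 0 carry 1
  1+1+1 = 1 carry 1
  0+1+1 = 0 carry 1
  0+0+1 = 1
  0+0 = 0
  0+0 = 0
  0+1 = 1
  0+1 = 1
  0+1 = 1
  0+1 = 1
  1+0 = 1
  1+0 = 1
  1+1 = 0 carry 1
  1+1+1 = 1 carry 1
  0+1+1 = 0 carry 1
  0+0+1 = 1
  1+1 = 0 carry 1
  1+1+1 = 1 carry 1
  1+0+1 = 0 carry 1
  0+0+1 = 1
  0+1 = 1
  0+1 = 1
  0+1 = 1
  1+1 = 0 carry 1
  1+0+1 = 0 carry 1
  final carry 1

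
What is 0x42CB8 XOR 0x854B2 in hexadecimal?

XOR each hex digit independently (no carries):
  4^8=C, 2^5=7, C^4=8, B^B=0, 8^2=A

0xC780A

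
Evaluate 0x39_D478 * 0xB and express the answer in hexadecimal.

0x27C2128

Multiply each base-16 digit by 11, carrying:
  8×11 = 88 → write 8 carry 5
  7×11+5 = 82 → write 2 carry 5
  4×11+5 = 49 → write 1 carry 3
  D×11+3 = 146 → write 2 carry 9
  9×11+9 = 108 → write C carry 6
  3×11+6 = 39 → write 7 carry 2
  remaining carry: 2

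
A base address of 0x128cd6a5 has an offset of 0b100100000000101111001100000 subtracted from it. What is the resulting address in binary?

0b1110000011000111100001000101

0x128cd6a5 = 0b10010100011001101011010100101 in binary.
Subtract column by column in base 2:
  1-0 → 1
  0-0 → 0
  1-0 → 1
  0-0 → 0
  0-0 → 0
  1-1 → 0
  0-1 → 1 (borrow)
  1-0-1 → 0
  0-0 → 0
  1-1 → 0
  1-1 → 0
  0-1 → 1 (borrow)
  1-1-1 → 1 (borrow)
  0-0-1 → 1 (borrow)
  1-1-1 → 1 (borrow)
  1-0-1 → 0
  0-0 → 0
  0-0 → 0
  1-0 → 1
  1-0 → 1
  0-0 → 0
  0-0 → 0
  0-0 → 0
  1-1 → 0
  0-0 → 0
  1-0 → 1
  0-1 → 1 (borrow)
  0-0-1 → 1 (borrow)
  1-0-1 → 0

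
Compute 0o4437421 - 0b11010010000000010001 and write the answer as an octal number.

0b11010010000000010001 = 0o3220021 in octal.
Subtract column by column in base 8:
  1-1 → 0
  2-2 → 0
  4-0 → 4
  7-0 → 7
  3-2 → 1
  4-2 → 2
  4-3 → 1

0o1217400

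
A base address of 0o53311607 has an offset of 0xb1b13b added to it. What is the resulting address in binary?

0b1010111110100010011000010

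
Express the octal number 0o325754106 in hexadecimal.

0x357d846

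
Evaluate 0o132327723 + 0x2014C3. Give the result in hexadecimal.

0o132327723 = 0x169AFD3 in hexadecimal.
Add column by column in base 16, right to left:
  3+3 = 6
  D+C = 9 carry 1
  F+4+1 = 4 carry 1
  A+1+1 = C
  9+0 = 9
  6+2 = 8
  1+0 = 1

0x189C496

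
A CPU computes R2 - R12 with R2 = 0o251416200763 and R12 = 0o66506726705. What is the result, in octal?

0o162707252056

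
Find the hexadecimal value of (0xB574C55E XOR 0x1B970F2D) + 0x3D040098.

0xEBE7CB0B

First 0xB574C55E XOR 0x1B970F2D = 0xAEE3CA73.
Add column by column in base 16, right to left:
  3+8 = B
  7+9 = 0 carry 1
  A+0+1 = B
  C+0 = C
  3+4 = 7
  E+0 = E
  E+D = B carry 1
  A+3+1 = E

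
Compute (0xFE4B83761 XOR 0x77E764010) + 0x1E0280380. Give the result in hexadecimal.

0xA7AF67AF1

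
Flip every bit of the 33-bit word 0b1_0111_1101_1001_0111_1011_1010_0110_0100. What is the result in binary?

0b010000010011010000100010110011011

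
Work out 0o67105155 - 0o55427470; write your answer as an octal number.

Subtract column by column in base 8:
  5-0 → 5
  5-7 → 6 (borrow)
  1-4-1 → 4 (borrow)
  5-7-1 → 5 (borrow)
  0-2-1 → 5 (borrow)
  1-4-1 → 4 (borrow)
  7-5-1 → 1
  6-5 → 1

0o11455465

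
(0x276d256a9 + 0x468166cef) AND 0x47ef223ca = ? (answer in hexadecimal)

0x45ee00388

Add column by column in base 16, right to left:
  9+f = 8 carry 1
  a+e+1 = 9 carry 1
  6+c+1 = 3 carry 1
  5+6+1 = c
  2+6 = 8
  d+1 = e
  6+8 = e
  7+6 = d
  2+4 = 6
Sum = 0x6dee8c398; now AND with 0x47ef223ca:
  6&4=4, d&7=5, e&e=e, e&f=e, 8&2=0, c&2=0, 3&3=3, 9&c=8, 8&a=8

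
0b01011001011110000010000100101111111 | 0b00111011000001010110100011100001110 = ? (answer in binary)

0b01111011011111010110100111101111111

OR bit by bit (1 where either bit is 1):
  01011001011110000010000100101111111
| 00111011000001010110100011100001110
= 01111011011111010110100111101111111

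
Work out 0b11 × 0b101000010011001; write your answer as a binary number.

0b1111000111001011

Multiply each base-2 digit by 3, carrying:
  1×3 = 3 → write 1 carry 1
  0×3+1 = 1 → write 1
  0×3 = 0 → write 0
  1×3 = 3 → write 1 carry 1
  1×3+1 = 4 → write 0 carry 2
  0×3+2 = 2 → write 0 carry 1
  0×3+1 = 1 → write 1
  1×3 = 3 → write 1 carry 1
  0×3+1 = 1 → write 1
  0×3 = 0 → write 0
  0×3 = 0 → write 0
  0×3 = 0 → write 0
  1×3 = 3 → write 1 carry 1
  0×3+1 = 1 → write 1
  1×3 = 3 → write 1 carry 1
  remaining carry: 1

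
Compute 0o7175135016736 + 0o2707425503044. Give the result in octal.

Add column by column in base 8, right to left:
  6+4 = 2 carry 1
  3+4+1 = 0 carry 1
  7+0+1 = 0 carry 1
  6+3+1 = 2 carry 1
  1+0+1 = 2
  0+5 = 5
  5+5 = 2 carry 1
  3+2+1 = 6
  1+4 = 5
  5+7 = 4 carry 1
  7+0+1 = 0 carry 1
  1+7+1 = 1 carry 1
  7+2+1 = 2 carry 1
  final carry 1

0o12104562522002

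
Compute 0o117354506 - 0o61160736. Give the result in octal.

Subtract column by column in base 8:
  6-6 → 0
  0-3 → 5 (borrow)
  5-7-1 → 5 (borrow)
  4-0-1 → 3
  5-6 → 7 (borrow)
  3-1-1 → 1
  7-1 → 6
  1-6 → 3 (borrow)
  1-0-1 → 0

0o36173550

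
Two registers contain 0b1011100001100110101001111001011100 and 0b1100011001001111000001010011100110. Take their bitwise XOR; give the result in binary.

XOR bit by bit (1 where the bits differ):
  1011100001100110101001111001011100
^ 1100011001001111000001010011100110
= 0111111000101001101000101010111010

0b0111111000101001101000101010111010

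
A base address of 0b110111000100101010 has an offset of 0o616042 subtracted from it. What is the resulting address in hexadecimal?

0x5508

0b110111000100101010 = 0x3712A in hexadecimal.
0o616042 = 0x31C22 in hexadecimal.
Subtract column by column in base 16:
  A-2 → 8
  2-2 → 0
  1-C → 5 (borrow)
  7-1-1 → 5
  3-3 → 0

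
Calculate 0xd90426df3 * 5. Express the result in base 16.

0x43d14c25bf

Multiply each base-16 digit by 5, carrying:
  3×5 = 15 → write f
  f×5 = 75 → write b carry 4
  d×5+4 = 69 → write 5 carry 4
  6×5+4 = 34 → write 2 carry 2
  2×5+2 = 12 → write c
  4×5 = 20 → write 4 carry 1
  0×5+1 = 1 → write 1
  9×5 = 45 → write d carry 2
  d×5+2 = 67 → write 3 carry 4
  remaining carry: 4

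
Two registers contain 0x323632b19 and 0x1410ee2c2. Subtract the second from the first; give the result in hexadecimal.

0x1e2544857

Subtract column by column in base 16:
  9-2 → 7
  1-c → 5 (borrow)
  b-2-1 → 8
  2-e → 4 (borrow)
  3-e-1 → 4 (borrow)
  6-0-1 → 5
  3-1 → 2
  2-4 → e (borrow)
  3-1-1 → 1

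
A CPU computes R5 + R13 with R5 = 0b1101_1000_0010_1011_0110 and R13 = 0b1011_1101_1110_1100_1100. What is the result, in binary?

0b110010110000110000010

Add column by column in base 2, right to left:
  0+0 = 0
  1+0 = 1
  1+1 = 0 carry 1
  0+1+1 = 0 carry 1
  1+0+1 = 0 carry 1
  1+0+1 = 0 carry 1
  0+1+1 = 0 carry 1
  1+1+1 = 1 carry 1
  0+0+1 = 1
  1+1 = 0 carry 1
  0+1+1 = 0 carry 1
  0+1+1 = 0 carry 1
  0+1+1 = 0 carry 1
  0+0+1 = 1
  0+1 = 1
  1+1 = 0 carry 1
  1+1+1 = 1 carry 1
  0+1+1 = 0 carry 1
  1+0+1 = 0 carry 1
  1+1+1 = 1 carry 1
  final carry 1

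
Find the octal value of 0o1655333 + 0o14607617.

Add column by column in base 8, right to left:
  3+7 = 2 carry 1
  3+1+1 = 5
  3+6 = 1 carry 1
  5+7+1 = 5 carry 1
  5+0+1 = 6
  6+6 = 4 carry 1
  1+4+1 = 6
  0+1 = 1

0o16465152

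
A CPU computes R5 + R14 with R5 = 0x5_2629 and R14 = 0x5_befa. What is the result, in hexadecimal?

0xae523

Add column by column in base 16, right to left:
  9+a = 3 carry 1
  2+f+1 = 2 carry 1
  6+e+1 = 5 carry 1
  2+b+1 = e
  5+5 = a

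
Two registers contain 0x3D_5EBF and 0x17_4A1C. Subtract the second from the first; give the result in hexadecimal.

Subtract column by column in base 16:
  F-C → 3
  B-1 → A
  E-A → 4
  5-4 → 1
  D-7 → 6
  3-1 → 2

0x2614A3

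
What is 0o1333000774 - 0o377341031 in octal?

0o733437743

Subtract column by column in base 8:
  4-1 → 3
  7-3 → 4
  7-0 → 7
  0-1 → 7 (borrow)
  0-4-1 → 3 (borrow)
  0-3-1 → 4 (borrow)
  3-7-1 → 3 (borrow)
  3-7-1 → 3 (borrow)
  3-3-1 → 7 (borrow)
  1-0-1 → 0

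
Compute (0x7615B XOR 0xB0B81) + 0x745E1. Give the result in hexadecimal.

First 0x7615B XOR 0xB0B81 = 0xC6ADA.
Add column by column in base 16, right to left:
  A+1 = B
  D+E = B carry 1
  A+5+1 = 0 carry 1
  6+4+1 = B
  C+7 = 3 carry 1
  final carry 1

0x13B0BB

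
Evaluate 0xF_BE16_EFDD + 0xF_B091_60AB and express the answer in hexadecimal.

0x1F6EA85088

Add column by column in base 16, right to left:
  D+B = 8 carry 1
  D+A+1 = 8 carry 1
  F+0+1 = 0 carry 1
  E+6+1 = 5 carry 1
  6+1+1 = 8
  1+9 = A
  E+0 = E
  B+B = 6 carry 1
  F+F+1 = F carry 1
  final carry 1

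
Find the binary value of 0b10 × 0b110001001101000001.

0b1100010011010000010

Multiply each base-2 digit by 2, carrying:
  1×2 = 2 → write 0 carry 1
  0×2+1 = 1 → write 1
  0×2 = 0 → write 0
  0×2 = 0 → write 0
  0×2 = 0 → write 0
  0×2 = 0 → write 0
  1×2 = 2 → write 0 carry 1
  0×2+1 = 1 → write 1
  1×2 = 2 → write 0 carry 1
  1×2+1 = 3 → write 1 carry 1
  0×2+1 = 1 → write 1
  0×2 = 0 → write 0
  1×2 = 2 → write 0 carry 1
  0×2+1 = 1 → write 1
  0×2 = 0 → write 0
  0×2 = 0 → write 0
  1×2 = 2 → write 0 carry 1
  1×2+1 = 3 → write 1 carry 1
  remaining carry: 1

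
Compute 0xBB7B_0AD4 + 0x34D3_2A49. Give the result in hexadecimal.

Add column by column in base 16, right to left:
  4+9 = D
  D+4 = 1 carry 1
  A+A+1 = 5 carry 1
  0+2+1 = 3
  B+3 = E
  7+D = 4 carry 1
  B+4+1 = 0 carry 1
  B+3+1 = F

0xF04E351D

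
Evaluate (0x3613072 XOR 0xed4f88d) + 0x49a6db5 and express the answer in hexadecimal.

First 0x3613072 XOR 0xed4f88d = 0xdb5c8ff.
Add column by column in base 16, right to left:
  f+5 = 4 carry 1
  f+b+1 = b carry 1
  8+d+1 = 6 carry 1
  c+6+1 = 3 carry 1
  5+a+1 = 0 carry 1
  b+9+1 = 5 carry 1
  d+4+1 = 2 carry 1
  final carry 1

0x125036b4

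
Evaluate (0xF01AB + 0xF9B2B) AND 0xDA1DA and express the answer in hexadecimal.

Add column by column in base 16, right to left:
  B+B = 6 carry 1
  A+2+1 = D
  1+B = C
  0+9 = 9
  F+F = E carry 1
  final carry 1
Sum = 0x1E9CD6; now AND with 0xDA1DA:
  1&0=0, E&D=C, 9&A=8, C&1=0, D&D=D, 6&A=2

0xC80D2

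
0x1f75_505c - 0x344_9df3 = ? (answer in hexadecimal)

0x1c30b269

Subtract column by column in base 16:
  c-3 → 9
  5-f → 6 (borrow)
  0-d-1 → 2 (borrow)
  5-9-1 → b (borrow)
  5-4-1 → 0
  7-4 → 3
  f-3 → c
  1-0 → 1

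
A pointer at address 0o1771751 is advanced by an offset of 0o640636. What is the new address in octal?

Add column by column in base 8, right to left:
  1+6 = 7
  5+3 = 0 carry 1
  7+6+1 = 6 carry 1
  1+0+1 = 2
  7+4 = 3 carry 1
  7+6+1 = 6 carry 1
  1+0+1 = 2

0o2632607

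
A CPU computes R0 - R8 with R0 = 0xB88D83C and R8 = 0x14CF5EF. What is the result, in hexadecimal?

Subtract column by column in base 16:
  C-F → D (borrow)
  3-E-1 → 4 (borrow)
  8-5-1 → 2
  D-F → E (borrow)
  8-C-1 → B (borrow)
  8-4-1 → 3
  B-1 → A

0xA3BE24D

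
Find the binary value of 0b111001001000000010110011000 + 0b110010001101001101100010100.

Add column by column in base 2, right to left:
  0+0 = 0
  0+0 = 0
  0+1 = 1
  1+0 = 1
  1+1 = 0 carry 1
  0+0+1 = 1
  0+0 = 0
  1+0 = 1
  1+1 = 0 carry 1
  0+1+1 = 0 carry 1
  1+0+1 = 0 carry 1
  0+1+1 = 0 carry 1
  0+1+1 = 0 carry 1
  0+0+1 = 1
  0+0 = 0
  0+1 = 1
  0+0 = 0
  0+1 = 1
  1+1 = 0 carry 1
  0+0+1 = 1
  0+0 = 0
  1+0 = 1
  0+1 = 1
  0+0 = 0
  1+0 = 1
  1+1 = 0 carry 1
  1+1+1 = 1 carry 1
  final carry 1

0b1101011010101010000010101100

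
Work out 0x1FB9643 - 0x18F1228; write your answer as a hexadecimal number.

0x6C841B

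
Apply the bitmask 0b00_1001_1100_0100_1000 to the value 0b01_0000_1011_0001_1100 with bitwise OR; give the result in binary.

OR bit by bit (1 where either bit is 1):
  010000101100011100
| 001001110001001000
= 011001111101011100

0b011001111101011100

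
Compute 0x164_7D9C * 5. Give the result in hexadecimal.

0x6F6740C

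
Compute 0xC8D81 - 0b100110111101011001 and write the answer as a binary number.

0xC8D81 = 0b11001000110110000001 in binary.
Subtract column by column in base 2:
  1-1 → 0
  0-0 → 0
  0-0 → 0
  0-1 → 1 (borrow)
  0-1-1 → 0 (borrow)
  0-0-1 → 1 (borrow)
  0-1-1 → 0 (borrow)
  1-0-1 → 0
  1-1 → 0
  0-1 → 1 (borrow)
  1-1-1 → 1 (borrow)
  1-1-1 → 1 (borrow)
  0-0-1 → 1 (borrow)
  0-1-1 → 0 (borrow)
  0-1-1 → 0 (borrow)
  1-0-1 → 0
  0-0 → 0
  0-1 → 1 (borrow)
  1-0-1 → 0
  1-0 → 1

0b10100001111000101000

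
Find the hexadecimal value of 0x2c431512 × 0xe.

0x26bab26fc

Multiply each base-16 digit by 14, carrying:
  2×14 = 28 → write c carry 1
  1×14+1 = 15 → write f
  5×14 = 70 → write 6 carry 4
  1×14+4 = 18 → write 2 carry 1
  3×14+1 = 43 → write b carry 2
  4×14+2 = 58 → write a carry 3
  c×14+3 = 171 → write b carry 10
  2×14+10 = 38 → write 6 carry 2
  remaining carry: 2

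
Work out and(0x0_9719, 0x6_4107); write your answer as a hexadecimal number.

AND each hex digit independently (no carries):
  0&6=0, 9&4=0, 7&1=1, 1&0=0, 9&7=1

0x00101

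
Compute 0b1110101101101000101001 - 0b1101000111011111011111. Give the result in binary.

0b1100110001001001010

Subtract column by column in base 2:
  1-1 → 0
  0-1 → 1 (borrow)
  0-1-1 → 0 (borrow)
  1-1-1 → 1 (borrow)
  0-1-1 → 0 (borrow)
  1-0-1 → 0
  0-1 → 1 (borrow)
  0-1-1 → 0 (borrow)
  0-1-1 → 0 (borrow)
  1-1-1 → 1 (borrow)
  0-1-1 → 0 (borrow)
  1-0-1 → 0
  1-1 → 0
  0-1 → 1 (borrow)
  1-1-1 → 1 (borrow)
  1-0-1 → 0
  0-0 → 0
  1-0 → 1
  0-1 → 1 (borrow)
  1-0-1 → 0
  1-1 → 0
  1-1 → 0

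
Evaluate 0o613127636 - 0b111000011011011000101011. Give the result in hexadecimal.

0o613127636 = 0x62caf9e in hexadecimal.
0b111000011011011000101011 = 0xe1b62b in hexadecimal.
Subtract column by column in base 16:
  e-b → 3
  9-2 → 7
  f-6 → 9
  a-b → f (borrow)
  c-1-1 → a
  2-e → 4 (borrow)
  6-0-1 → 5

0x54af973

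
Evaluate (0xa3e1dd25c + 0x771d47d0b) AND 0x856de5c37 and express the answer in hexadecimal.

0x6d24c27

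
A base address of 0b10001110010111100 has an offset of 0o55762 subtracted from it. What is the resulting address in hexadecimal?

0b10001110010111100 = 0x11CBC in hexadecimal.
0o55762 = 0x5BF2 in hexadecimal.
Subtract column by column in base 16:
  C-2 → A
  B-F → C (borrow)
  C-B-1 → 0
  1-5 → C (borrow)
  1-0-1 → 0

0xC0CA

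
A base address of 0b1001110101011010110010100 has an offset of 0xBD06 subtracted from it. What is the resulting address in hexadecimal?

0x139F88E

0b1001110101011010110010100 = 0x13AB594 in hexadecimal.
Subtract column by column in base 16:
  4-6 → E (borrow)
  9-0-1 → 8
  5-D → 8 (borrow)
  B-B-1 → F (borrow)
  A-0-1 → 9
  3-0 → 3
  1-0 → 1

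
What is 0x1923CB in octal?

0o6221713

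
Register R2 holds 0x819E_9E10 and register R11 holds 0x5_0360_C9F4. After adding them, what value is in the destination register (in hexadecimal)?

Add column by column in base 16, right to left:
  0+4 = 4
  1+F = 0 carry 1
  E+9+1 = 8 carry 1
  9+C+1 = 6 carry 1
  E+0+1 = F
  9+6 = F
  1+3 = 4
  8+0 = 8
  0+5 = 5

0x584FF6804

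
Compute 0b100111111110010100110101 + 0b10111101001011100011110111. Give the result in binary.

Add column by column in base 2, right to left:
  1+1 = 0 carry 1
  0+1+1 = 0 carry 1
  1+1+1 = 1 carry 1
  0+0+1 = 1
  1+1 = 0 carry 1
  1+1+1 = 1 carry 1
  0+1+1 = 0 carry 1
  0+1+1 = 0 carry 1
  1+0+1 = 0 carry 1
  0+0+1 = 1
  1+0 = 1
  0+1 = 1
  0+1 = 1
  1+1 = 0 carry 1
  1+0+1 = 0 carry 1
  1+1+1 = 1 carry 1
  1+0+1 = 0 carry 1
  1+0+1 = 0 carry 1
  1+1+1 = 1 carry 1
  1+0+1 = 0 carry 1
  1+1+1 = 1 carry 1
  0+1+1 = 0 carry 1
  0+1+1 = 0 carry 1
  1+1+1 = 1 carry 1
  0+0+1 = 1
  0+1 = 1

0b11100101001001111000101100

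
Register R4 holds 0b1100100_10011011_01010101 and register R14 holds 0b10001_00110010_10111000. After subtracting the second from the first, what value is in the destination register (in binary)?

0b10100110110100010011101

Subtract column by column in base 2:
  1-0 → 1
  0-0 → 0
  1-0 → 1
  0-1 → 1 (borrow)
  1-1-1 → 1 (borrow)
  0-1-1 → 0 (borrow)
  1-0-1 → 0
  0-1 → 1 (borrow)
  1-0-1 → 0
  1-1 → 0
  0-0 → 0
  1-0 → 1
  1-1 → 0
  0-1 → 1 (borrow)
  0-0-1 → 1 (borrow)
  1-0-1 → 0
  0-1 → 1 (borrow)
  0-0-1 → 1 (borrow)
  1-0-1 → 0
  0-0 → 0
  0-1 → 1 (borrow)
  1-0-1 → 0
  1-0 → 1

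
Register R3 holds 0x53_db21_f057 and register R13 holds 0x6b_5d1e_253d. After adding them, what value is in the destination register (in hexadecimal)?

0xbf38401594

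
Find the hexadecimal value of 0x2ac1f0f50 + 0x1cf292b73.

Add column by column in base 16, right to left:
  0+3 = 3
  5+7 = c
  f+b = a carry 1
  0+2+1 = 3
  f+9 = 8 carry 1
  1+2+1 = 4
  c+f = b carry 1
  a+c+1 = 7 carry 1
  2+1+1 = 4

0x47b483ac3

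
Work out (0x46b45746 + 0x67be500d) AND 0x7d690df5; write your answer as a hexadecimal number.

0x2c600551

Add column by column in base 16, right to left:
  6+d = 3 carry 1
  4+0+1 = 5
  7+0 = 7
  5+5 = a
  4+e = 2 carry 1
  b+b+1 = 7 carry 1
  6+7+1 = e
  4+6 = a
Sum = 0xae72a753; now AND with 0x7d690df5:
  a&7=2, e&d=c, 7&6=6, 2&9=0, a&0=0, 7&d=5, 5&f=5, 3&5=1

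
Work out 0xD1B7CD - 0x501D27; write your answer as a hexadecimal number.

Subtract column by column in base 16:
  D-7 → 6
  C-2 → A
  7-D → A (borrow)
  B-1-1 → 9
  1-0 → 1
  D-5 → 8

0x819AA6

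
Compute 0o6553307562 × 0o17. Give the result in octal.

Multiply each base-8 digit by 15, carrying:
  2×15 = 30 → write 6 carry 3
  6×15+3 = 93 → write 5 carry 11
  5×15+11 = 86 → write 6 carry 10
  7×15+10 = 115 → write 3 carry 14
  0×15+14 = 14 → write 6 carry 1
  3×15+1 = 46 → write 6 carry 5
  3×15+5 = 50 → write 2 carry 6
  5×15+6 = 81 → write 1 carry 10
  5×15+10 = 85 → write 5 carry 10
  6×15+10 = 100 → write 4 carry 12
  remaining carry: 14

0o144512663656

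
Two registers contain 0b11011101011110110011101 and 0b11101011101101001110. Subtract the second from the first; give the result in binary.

Subtract column by column in base 2:
  1-0 → 1
  0-1 → 1 (borrow)
  1-1-1 → 1 (borrow)
  1-1-1 → 1 (borrow)
  1-0-1 → 0
  0-0 → 0
  0-1 → 1 (borrow)
  1-0-1 → 0
  1-1 → 0
  0-1 → 1 (borrow)
  1-0-1 → 0
  1-1 → 0
  1-1 → 0
  1-1 → 0
  0-0 → 0
  1-1 → 0
  0-0 → 0
  1-1 → 0
  1-1 → 0
  1-1 → 0
  0-0 → 0
  1-0 → 1
  1-0 → 1

0b11000000000001001001111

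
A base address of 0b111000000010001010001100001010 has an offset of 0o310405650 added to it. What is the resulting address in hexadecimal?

0x3B2AAEB2

0b111000000010001010001100001010 = 0x3808A30A in hexadecimal.
0o310405650 = 0x3220BA8 in hexadecimal.
Add column by column in base 16, right to left:
  A+8 = 2 carry 1
  0+A+1 = B
  3+B = E
  A+0 = A
  8+2 = A
  0+2 = 2
  8+3 = B
  3+0 = 3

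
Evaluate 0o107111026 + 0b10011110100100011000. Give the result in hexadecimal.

0x1267b2e

0o107111026 = 0x11c9216 in hexadecimal.
0b10011110100100011000 = 0x9e918 in hexadecimal.
Add column by column in base 16, right to left:
  6+8 = e
  1+1 = 2
  2+9 = b
  9+e = 7 carry 1
  c+9+1 = 6 carry 1
  1+0+1 = 2
  1+0 = 1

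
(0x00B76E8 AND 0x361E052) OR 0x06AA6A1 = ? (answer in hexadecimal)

0x6BE6E1

0x00B76E8 AND 0x361E052 = 0x0016040.
Then OR with 0x06AA6A1.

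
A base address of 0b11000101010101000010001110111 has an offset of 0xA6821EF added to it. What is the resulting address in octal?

0o4304523146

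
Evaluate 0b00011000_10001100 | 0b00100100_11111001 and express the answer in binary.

0b0011110011111101

OR bit by bit (1 where either bit is 1):
  0001100010001100
| 0010010011111001
= 0011110011111101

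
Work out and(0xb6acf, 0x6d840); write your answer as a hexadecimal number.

AND each hex digit independently (no carries):
  b&6=2, 6&d=4, a&8=8, c&4=4, f&0=0

0x24840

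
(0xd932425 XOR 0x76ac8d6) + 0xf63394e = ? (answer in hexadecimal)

0x1a5d2641

First 0xd932425 XOR 0x76ac8d6 = 0xaf9ecf3.
Add column by column in base 16, right to left:
  3+e = 1 carry 1
  f+4+1 = 4 carry 1
  c+9+1 = 6 carry 1
  e+3+1 = 2 carry 1
  9+3+1 = d
  f+6 = 5 carry 1
  a+f+1 = a carry 1
  final carry 1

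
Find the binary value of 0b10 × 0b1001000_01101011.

0b1001000011010110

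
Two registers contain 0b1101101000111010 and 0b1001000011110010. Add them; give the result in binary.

Add column by column in base 2, right to left:
  0+0 = 0
  1+1 = 0 carry 1
  0+0+1 = 1
  1+0 = 1
  1+1 = 0 carry 1
  1+1+1 = 1 carry 1
  0+1+1 = 0 carry 1
  0+1+1 = 0 carry 1
  0+0+1 = 1
  1+0 = 1
  0+0 = 0
  1+0 = 1
  1+1 = 0 carry 1
  0+0+1 = 1
  1+0 = 1
  1+1 = 0 carry 1
  final carry 1

0b10110101100101100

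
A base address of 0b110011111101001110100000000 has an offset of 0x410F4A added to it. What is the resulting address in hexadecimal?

0x6BFAC4A

0b110011111101001110100000000 = 0x67E9D00 in hexadecimal.
Add column by column in base 16, right to left:
  0+A = A
  0+4 = 4
  D+F = C carry 1
  9+0+1 = A
  E+1 = F
  7+4 = B
  6+0 = 6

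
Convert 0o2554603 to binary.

0b10101101100110000011

Each octal digit is 3 bits: 2=010 5=101 5=101 4=100 6=110 0=000 3=011.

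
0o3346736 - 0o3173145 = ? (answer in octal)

Subtract column by column in base 8:
  6-5 → 1
  3-4 → 7 (borrow)
  7-1-1 → 5
  6-3 → 3
  4-7 → 5 (borrow)
  3-1-1 → 1
  3-3 → 0

0o153571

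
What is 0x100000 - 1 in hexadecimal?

The trailing 5 digits are 0, so subtracting 1 borrows through: they become F and the next digit up decrements.

0xFFFFF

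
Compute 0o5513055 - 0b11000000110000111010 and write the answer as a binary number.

0o5513055 = 0b101101001011000101101 in binary.
Subtract column by column in base 2:
  1-0 → 1
  0-1 → 1 (borrow)
  1-0-1 → 0
  1-1 → 0
  0-1 → 1 (borrow)
  1-1-1 → 1 (borrow)
  0-0-1 → 1 (borrow)
  0-0-1 → 1 (borrow)
  0-0-1 → 1 (borrow)
  1-0-1 → 0
  1-1 → 0
  0-1 → 1 (borrow)
  1-0-1 → 0
  0-0 → 0
  0-0 → 0
  1-0 → 1
  0-0 → 0
  1-0 → 1
  1-1 → 0
  0-1 → 1 (borrow)
  1-0-1 → 0

0b10101000100111110011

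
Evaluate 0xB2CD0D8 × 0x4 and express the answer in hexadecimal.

0x2CB34360

Multiply each base-16 digit by 4, carrying:
  8×4 = 32 → write 0 carry 2
  D×4+2 = 54 → write 6 carry 3
  0×4+3 = 3 → write 3
  D×4 = 52 → write 4 carry 3
  C×4+3 = 51 → write 3 carry 3
  2×4+3 = 11 → write B
  B×4 = 44 → write C carry 2
  remaining carry: 2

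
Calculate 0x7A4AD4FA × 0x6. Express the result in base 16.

Multiply each base-16 digit by 6, carrying:
  A×6 = 60 → write C carry 3
  F×6+3 = 93 → write D carry 5
  4×6+5 = 29 → write D carry 1
  D×6+1 = 79 → write F carry 4
  A×6+4 = 64 → write 0 carry 4
  4×6+4 = 28 → write C carry 1
  A×6+1 = 61 → write D carry 3
  7×6+3 = 45 → write D carry 2
  remaining carry: 2

0x2DDC0FDDC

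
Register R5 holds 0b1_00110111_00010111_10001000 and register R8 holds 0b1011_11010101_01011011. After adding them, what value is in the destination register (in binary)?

0b1010000101110110011100011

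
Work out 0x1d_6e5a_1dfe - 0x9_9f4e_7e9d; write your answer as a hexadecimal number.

Subtract column by column in base 16:
  e-d → 1
  f-9 → 6
  d-e → f (borrow)
  1-7-1 → 9 (borrow)
  a-e-1 → b (borrow)
  5-4-1 → 0
  e-f → f (borrow)
  6-9-1 → c (borrow)
  d-9-1 → 3
  1-0 → 1

0x13cf0b9f61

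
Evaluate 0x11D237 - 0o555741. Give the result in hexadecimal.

0xEF656

0o555741 = 0x2DBE1 in hexadecimal.
Subtract column by column in base 16:
  7-1 → 6
  3-E → 5 (borrow)
  2-B-1 → 6 (borrow)
  D-D-1 → F (borrow)
  1-2-1 → E (borrow)
  1-0-1 → 0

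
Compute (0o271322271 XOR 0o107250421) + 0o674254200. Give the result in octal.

0o1272447050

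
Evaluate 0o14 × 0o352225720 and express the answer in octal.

0o5373406700

Multiply each base-8 digit by 12, carrying:
  0×12 = 0 → write 0
  2×12 = 24 → write 0 carry 3
  7×12+3 = 87 → write 7 carry 10
  5×12+10 = 70 → write 6 carry 8
  2×12+8 = 32 → write 0 carry 4
  2×12+4 = 28 → write 4 carry 3
  2×12+3 = 27 → write 3 carry 3
  5×12+3 = 63 → write 7 carry 7
  3×12+7 = 43 → write 3 carry 5
  remaining carry: 5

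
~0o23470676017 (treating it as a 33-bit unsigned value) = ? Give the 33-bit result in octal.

0o54307101760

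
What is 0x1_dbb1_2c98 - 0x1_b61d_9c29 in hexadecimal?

0x2593906f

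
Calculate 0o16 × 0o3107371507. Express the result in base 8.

0o53750646742

Multiply each base-8 digit by 14, carrying:
  7×14 = 98 → write 2 carry 12
  0×14+12 = 12 → write 4 carry 1
  5×14+1 = 71 → write 7 carry 8
  1×14+8 = 22 → write 6 carry 2
  7×14+2 = 100 → write 4 carry 12
  3×14+12 = 54 → write 6 carry 6
  7×14+6 = 104 → write 0 carry 13
  0×14+13 = 13 → write 5 carry 1
  1×14+1 = 15 → write 7 carry 1
  3×14+1 = 43 → write 3 carry 5
  remaining carry: 5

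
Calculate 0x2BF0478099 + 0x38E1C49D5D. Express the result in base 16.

Add column by column in base 16, right to left:
  9+D = 6 carry 1
  9+5+1 = F
  0+D = D
  8+9 = 1 carry 1
  7+4+1 = C
  4+C = 0 carry 1
  0+1+1 = 2
  F+E = D carry 1
  B+8+1 = 4 carry 1
  2+3+1 = 6

0x64D20C1DF6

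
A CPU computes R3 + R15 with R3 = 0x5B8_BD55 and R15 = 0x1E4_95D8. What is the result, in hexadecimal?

Add column by column in base 16, right to left:
  5+8 = D
  5+D = 2 carry 1
  D+5+1 = 3 carry 1
  B+9+1 = 5 carry 1
  8+4+1 = D
  B+E = 9 carry 1
  5+1+1 = 7

0x79D532D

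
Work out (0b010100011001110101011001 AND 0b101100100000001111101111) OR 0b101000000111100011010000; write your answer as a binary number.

0b101100000111100111011001

0b010100011001110101011001 AND 0b101100100000001111101111 = 0b000100000000000101001001.
Then OR with 0b101000000111100011010000.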